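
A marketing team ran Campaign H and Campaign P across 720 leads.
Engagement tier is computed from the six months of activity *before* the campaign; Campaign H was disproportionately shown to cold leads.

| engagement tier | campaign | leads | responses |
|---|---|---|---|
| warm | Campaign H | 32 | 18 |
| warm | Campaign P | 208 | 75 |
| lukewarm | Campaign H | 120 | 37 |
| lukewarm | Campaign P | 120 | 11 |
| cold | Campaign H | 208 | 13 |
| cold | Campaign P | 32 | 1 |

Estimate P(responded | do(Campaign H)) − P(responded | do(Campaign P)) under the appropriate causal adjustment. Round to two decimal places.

+0.15

Nothing the campaign does changes engagement tier; the imbalance is an allocation artefact. With engagement tier also predicting the outcome, the pooled figure is confounded, and the within-stratum comparison is the causal one.
Adjusting over the population distribution of engagement tier: 0.333·(0.562−0.361) + 0.333·(0.308−0.092) + 0.333·(0.062−0.031) = +0.150.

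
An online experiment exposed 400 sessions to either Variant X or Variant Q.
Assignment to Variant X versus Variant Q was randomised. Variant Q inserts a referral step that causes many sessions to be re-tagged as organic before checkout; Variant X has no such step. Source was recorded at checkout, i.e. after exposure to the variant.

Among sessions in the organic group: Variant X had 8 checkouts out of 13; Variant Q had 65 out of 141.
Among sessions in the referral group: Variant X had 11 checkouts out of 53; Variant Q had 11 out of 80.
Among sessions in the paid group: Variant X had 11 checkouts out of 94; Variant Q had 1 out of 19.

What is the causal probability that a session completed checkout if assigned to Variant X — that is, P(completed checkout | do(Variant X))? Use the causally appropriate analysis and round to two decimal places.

Stratifying would compare variants among sessions the variants themselves sorted into traffic source groups — a form of selection on an intermediate. The unconditioned pooled rates give the total causal effect.
So P(outcome | do(Variant X)) is just the pooled rate for Variant X: 30/160 = 0.188.

0.19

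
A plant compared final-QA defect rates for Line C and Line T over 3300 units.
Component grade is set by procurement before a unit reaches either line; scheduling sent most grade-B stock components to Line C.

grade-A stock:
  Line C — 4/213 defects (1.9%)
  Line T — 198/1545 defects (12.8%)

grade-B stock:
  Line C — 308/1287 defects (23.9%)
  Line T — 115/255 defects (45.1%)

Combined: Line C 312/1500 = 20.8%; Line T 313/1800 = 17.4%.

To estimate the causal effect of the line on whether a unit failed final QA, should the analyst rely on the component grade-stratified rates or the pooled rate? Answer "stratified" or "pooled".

Component grade differs across lines for reasons unrelated to any effect of the line itself, and it separately predicts the outcome — a classic confounder. We must compare within component grade levels.
Within each level — grade-A stock: 1.9% vs 12.8%; grade-B stock: 23.9% vs 45.1% — Line C is lower every time.

stratified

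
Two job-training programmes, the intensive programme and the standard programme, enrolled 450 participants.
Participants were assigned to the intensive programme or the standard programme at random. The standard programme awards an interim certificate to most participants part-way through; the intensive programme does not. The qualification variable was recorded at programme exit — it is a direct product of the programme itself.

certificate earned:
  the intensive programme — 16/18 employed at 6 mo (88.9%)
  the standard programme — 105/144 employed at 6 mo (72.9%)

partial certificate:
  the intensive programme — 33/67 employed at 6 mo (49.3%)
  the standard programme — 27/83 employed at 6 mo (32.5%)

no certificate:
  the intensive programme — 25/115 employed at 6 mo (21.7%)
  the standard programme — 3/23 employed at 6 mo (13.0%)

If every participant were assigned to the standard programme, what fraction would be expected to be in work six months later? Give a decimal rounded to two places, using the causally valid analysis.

Qualification attained during the programme lies on the pathway programme → qualification attained during the programme → outcome, so adjusting for it blocks the indirect effect. For the total causal effect of programme, use the unadjusted pooled rates.
So P(outcome | do(the standard programme)) is just the pooled rate for the standard programme: 135/250 = 0.540.

0.54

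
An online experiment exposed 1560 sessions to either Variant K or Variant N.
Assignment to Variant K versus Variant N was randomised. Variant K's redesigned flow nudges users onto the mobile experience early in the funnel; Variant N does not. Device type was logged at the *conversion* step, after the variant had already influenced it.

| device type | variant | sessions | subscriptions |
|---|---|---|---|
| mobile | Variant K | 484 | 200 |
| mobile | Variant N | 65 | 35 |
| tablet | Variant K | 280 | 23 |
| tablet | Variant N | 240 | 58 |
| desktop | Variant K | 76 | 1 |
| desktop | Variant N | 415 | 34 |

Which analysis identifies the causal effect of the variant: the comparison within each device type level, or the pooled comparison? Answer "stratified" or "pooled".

pooled

Device type is downstream of the variant. One should not condition on a consequence of treatment, so the overall rates are the right comparison.
Pooled: Variant K 26.7% vs Variant N 17.6%; Variant K is higher overall.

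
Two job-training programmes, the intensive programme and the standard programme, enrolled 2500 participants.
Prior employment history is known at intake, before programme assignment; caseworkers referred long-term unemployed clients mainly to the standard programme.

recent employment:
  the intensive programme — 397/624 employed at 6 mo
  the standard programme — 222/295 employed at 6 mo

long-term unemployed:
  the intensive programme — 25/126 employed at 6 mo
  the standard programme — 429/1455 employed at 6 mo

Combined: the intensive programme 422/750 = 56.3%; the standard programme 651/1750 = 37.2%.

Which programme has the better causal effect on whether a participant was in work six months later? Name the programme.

the standard programme

The prior employment history-specific comparison favours the standard programme throughout, but the pooled figures favour the intensive programme. The question is whether to condition on prior employment history.
Prior employment history satisfies the back-door criterion: it is not a descendant of the programme, and it blocks the spurious path from programme to outcome. Adjusting for it (i.e., using the within-prior employment history rates) gives the causal effect.
Within each level — recent employment: 63.6% vs 75.3%; long-term unemployed: 19.8% vs 29.5% — the standard programme is higher every time.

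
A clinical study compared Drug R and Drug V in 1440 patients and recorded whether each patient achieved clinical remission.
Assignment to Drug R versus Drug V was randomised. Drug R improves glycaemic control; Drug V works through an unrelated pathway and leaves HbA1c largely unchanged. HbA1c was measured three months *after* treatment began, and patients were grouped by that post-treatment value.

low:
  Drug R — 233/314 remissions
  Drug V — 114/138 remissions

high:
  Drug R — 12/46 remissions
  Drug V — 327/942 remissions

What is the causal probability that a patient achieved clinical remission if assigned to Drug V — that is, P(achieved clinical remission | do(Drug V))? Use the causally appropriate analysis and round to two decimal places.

0.41

Drug V is higher inside every HbA1c stratum but Drug R is higher in aggregate. Whether to stratify depends on how HbA1c relates to the drug.
HbA1c here is a post-treatment variable shaped by the drug; conditioning on it would introduce bias rather than remove it. The overall comparison is the causal one.
So P(outcome | do(Drug V)) is just the pooled rate for Drug V: 441/1080 = 0.408.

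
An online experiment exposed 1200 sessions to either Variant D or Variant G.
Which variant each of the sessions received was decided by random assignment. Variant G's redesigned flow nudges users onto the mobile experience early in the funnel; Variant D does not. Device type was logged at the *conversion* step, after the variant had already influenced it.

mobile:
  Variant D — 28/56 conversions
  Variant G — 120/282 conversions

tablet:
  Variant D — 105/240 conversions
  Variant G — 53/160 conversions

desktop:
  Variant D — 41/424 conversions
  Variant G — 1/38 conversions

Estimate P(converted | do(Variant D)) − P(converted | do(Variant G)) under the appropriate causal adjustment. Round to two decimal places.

-0.12

Device type is downstream of the variant. One should not condition on a consequence of treatment, so the overall rates are the right comparison.
The causal difference is the pooled difference: 0.242 − 0.362 = -0.121.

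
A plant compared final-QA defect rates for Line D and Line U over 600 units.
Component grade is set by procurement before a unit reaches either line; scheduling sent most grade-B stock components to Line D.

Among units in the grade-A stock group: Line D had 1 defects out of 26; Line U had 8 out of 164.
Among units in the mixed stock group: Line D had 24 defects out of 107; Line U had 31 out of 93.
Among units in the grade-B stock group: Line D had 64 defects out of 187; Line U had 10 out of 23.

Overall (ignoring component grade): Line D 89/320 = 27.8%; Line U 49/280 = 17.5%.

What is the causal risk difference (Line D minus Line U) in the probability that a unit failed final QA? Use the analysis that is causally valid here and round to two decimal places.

-0.07

The stratified and pooled comparisons disagree (Line D wins within each component grade; Line U wins overall), so the answer turns on the causal role of component grade.
Since component grade is a pre-existing factor (not a product of the line) and it affects the outcome on its own, it is a confounder. The stratified rates, not the pooled rate, identify the causal effect.
Adjusting over the population distribution of component grade: 0.317·(0.038−0.049) + 0.333·(0.224−0.333) + 0.350·(0.342−0.435) = -0.072.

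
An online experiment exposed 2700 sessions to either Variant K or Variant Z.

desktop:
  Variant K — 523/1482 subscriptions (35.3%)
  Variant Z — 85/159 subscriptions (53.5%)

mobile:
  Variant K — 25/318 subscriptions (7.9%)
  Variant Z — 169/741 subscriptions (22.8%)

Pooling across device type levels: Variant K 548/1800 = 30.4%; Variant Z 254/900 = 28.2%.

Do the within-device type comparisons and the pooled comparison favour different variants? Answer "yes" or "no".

Within each device type level (desktop 35.3% vs 53.5%; mobile 7.9% vs 22.8%), Variant Z has the higher rate every time. Pooled: 30.4% vs 28.2% — Variant K has the higher rate overall. The two comparisons disagree.

yes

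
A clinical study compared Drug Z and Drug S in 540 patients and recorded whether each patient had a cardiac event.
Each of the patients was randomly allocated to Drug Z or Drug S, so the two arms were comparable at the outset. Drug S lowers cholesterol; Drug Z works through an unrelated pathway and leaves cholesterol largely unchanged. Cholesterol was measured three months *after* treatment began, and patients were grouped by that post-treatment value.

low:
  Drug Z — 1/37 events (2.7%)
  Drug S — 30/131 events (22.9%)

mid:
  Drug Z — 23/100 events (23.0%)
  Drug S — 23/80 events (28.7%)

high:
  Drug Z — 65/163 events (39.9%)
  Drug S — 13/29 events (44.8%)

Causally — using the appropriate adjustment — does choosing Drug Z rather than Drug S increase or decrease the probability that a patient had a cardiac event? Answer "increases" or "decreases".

increases

Because the drug influences cholesterol, cholesterol is a post-treatment mediator, not a confounder. Stratifying on it would bias the estimate; the causal effect is the crude pooled difference.
Pooled: Drug Z 29.7% vs Drug S 27.5%; Drug S is lower overall.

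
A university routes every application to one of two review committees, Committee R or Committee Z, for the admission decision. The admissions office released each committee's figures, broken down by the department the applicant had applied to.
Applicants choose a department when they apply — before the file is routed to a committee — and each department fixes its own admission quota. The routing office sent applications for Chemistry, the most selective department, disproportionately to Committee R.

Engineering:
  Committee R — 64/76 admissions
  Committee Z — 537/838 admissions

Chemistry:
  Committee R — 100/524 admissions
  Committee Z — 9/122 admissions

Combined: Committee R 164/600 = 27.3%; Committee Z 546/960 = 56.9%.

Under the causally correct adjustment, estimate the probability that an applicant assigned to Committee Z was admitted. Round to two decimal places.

0.41

Committee R is higher inside every department stratum but Committee Z is higher in aggregate. Whether to stratify depends on how department relates to the review committee.
Here department is a common cause — it drives both which review committee a case falls under and the outcome. The crude comparison mixes populations; the stratum-specific rates are the causally relevant ones.
Standardising Committee Z to the population department mix: 0.586·537/838 + 0.414·9/122 = 0.406.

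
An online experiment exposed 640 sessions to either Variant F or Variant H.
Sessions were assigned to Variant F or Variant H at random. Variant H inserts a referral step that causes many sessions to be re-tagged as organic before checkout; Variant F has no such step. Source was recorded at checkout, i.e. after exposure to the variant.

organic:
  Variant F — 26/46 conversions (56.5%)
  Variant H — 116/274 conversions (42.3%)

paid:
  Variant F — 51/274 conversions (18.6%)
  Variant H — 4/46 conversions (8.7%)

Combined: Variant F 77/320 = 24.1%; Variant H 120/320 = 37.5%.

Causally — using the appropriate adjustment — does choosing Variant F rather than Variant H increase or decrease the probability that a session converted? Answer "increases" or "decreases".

The traffic source-specific comparison favours Variant F throughout, but the pooled figures favour Variant H. The question is whether to condition on traffic source.
Traffic source here is a post-treatment variable shaped by the variant; conditioning on it would introduce bias rather than remove it. The overall comparison is the causal one.
Pooled: Variant F 24.1% vs Variant H 37.5%; Variant H is higher overall.

decreases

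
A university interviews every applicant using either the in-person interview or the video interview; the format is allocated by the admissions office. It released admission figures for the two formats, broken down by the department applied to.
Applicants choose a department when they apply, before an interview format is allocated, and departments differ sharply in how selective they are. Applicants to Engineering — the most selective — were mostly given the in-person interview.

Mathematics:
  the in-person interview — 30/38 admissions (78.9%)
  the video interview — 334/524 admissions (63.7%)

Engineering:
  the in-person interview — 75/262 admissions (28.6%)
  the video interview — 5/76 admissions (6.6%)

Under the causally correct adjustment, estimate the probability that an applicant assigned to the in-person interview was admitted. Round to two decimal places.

Here department is a common cause — it drives both which interview format a case falls under and the outcome. The crude comparison mixes populations; the stratum-specific rates are the causally relevant ones.
Standardising the in-person interview to the population department mix: 0.624·30/38 + 0.376·75/262 = 0.600.

0.60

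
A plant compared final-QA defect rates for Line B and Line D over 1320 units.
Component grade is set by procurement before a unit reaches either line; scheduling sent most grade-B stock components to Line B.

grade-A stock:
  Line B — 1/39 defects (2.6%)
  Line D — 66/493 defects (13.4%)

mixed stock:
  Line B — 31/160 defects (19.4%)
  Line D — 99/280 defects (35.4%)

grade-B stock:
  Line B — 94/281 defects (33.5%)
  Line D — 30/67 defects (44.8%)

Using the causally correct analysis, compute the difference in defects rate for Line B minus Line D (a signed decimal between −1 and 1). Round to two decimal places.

-0.13

Nothing the line does changes component grade; the imbalance is an allocation artefact. With component grade also predicting the outcome, the pooled figure is confounded, and the within-stratum comparison is the causal one.
Adjusting over the population distribution of component grade: 0.403·(0.026−0.134) + 0.333·(0.194−0.354) + 0.264·(0.335−0.448) = -0.127.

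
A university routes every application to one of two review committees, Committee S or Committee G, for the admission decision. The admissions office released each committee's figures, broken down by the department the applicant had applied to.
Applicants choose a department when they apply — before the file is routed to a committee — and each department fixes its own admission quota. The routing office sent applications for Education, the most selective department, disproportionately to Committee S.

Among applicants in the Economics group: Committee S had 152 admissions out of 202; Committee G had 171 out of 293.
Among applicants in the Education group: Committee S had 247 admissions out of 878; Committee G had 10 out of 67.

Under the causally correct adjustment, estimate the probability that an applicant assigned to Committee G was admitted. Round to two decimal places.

Since department is a pre-existing factor (not a product of the review committee) and it affects the outcome on its own, it is a confounder. The stratified rates, not the pooled rate, identify the causal effect.
Standardising Committee G to the population department mix: 0.344·171/293 + 0.656·10/67 = 0.299.

0.30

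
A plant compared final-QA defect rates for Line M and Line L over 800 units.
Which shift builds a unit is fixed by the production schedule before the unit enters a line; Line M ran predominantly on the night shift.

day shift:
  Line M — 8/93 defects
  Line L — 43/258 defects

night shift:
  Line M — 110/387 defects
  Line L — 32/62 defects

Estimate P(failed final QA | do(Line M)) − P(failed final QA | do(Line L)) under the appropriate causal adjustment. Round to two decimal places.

The imbalance in shift arose from how units were allocated, not from anything the line did; and shift independently affects the outcome. The pooled gap is confounded — condition on shift.
Adjusting over the population distribution of shift: 0.439·(0.086−0.167) + 0.561·(0.284−0.516) = -0.166.

-0.17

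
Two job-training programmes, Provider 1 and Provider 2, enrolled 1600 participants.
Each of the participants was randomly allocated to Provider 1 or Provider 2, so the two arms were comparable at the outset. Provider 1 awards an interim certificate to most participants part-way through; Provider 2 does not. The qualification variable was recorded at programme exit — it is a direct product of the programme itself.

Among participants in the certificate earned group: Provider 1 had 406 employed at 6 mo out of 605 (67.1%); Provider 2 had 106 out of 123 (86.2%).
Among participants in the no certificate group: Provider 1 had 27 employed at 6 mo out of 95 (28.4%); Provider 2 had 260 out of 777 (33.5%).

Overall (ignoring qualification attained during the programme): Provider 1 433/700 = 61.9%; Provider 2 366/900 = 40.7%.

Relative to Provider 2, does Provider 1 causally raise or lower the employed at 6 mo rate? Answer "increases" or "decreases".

increases

The qualification attained during the programme-specific comparison favours Provider 2 throughout, but the pooled figures favour Provider 1. The question is whether to condition on qualification attained during the programme.
Stratifying would compare programmes among participants the programmes themselves sorted into qualification attained during the programme groups — a form of selection on an intermediate. The unconditioned pooled rates give the total causal effect.
Pooled: Provider 1 61.9% vs Provider 2 40.7%; Provider 1 is higher overall.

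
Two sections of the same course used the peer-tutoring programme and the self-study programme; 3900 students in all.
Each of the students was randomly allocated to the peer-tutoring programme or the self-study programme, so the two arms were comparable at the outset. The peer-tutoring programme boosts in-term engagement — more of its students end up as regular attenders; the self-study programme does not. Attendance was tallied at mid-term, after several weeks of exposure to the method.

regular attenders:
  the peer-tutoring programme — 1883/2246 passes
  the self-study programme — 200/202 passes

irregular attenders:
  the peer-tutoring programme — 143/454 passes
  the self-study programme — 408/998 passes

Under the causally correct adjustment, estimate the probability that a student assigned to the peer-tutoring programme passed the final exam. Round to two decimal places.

Mid-term attendance here is a post-treatment variable shaped by the teaching method; conditioning on it would introduce bias rather than remove it. The overall comparison is the causal one.
So P(outcome | do(the peer-tutoring programme)) is just the pooled rate for the peer-tutoring programme: 2026/2700 = 0.750.

0.75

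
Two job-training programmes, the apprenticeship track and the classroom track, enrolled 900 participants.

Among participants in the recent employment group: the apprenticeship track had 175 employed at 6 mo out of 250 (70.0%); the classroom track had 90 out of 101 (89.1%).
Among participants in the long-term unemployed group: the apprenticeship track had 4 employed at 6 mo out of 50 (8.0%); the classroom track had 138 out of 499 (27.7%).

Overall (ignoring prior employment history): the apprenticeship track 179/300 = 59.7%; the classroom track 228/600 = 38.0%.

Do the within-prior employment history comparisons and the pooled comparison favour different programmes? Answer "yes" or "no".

Within each prior employment history level (recent employment 70.0% vs 89.1%; long-term unemployed 8.0% vs 27.7%), the classroom track has the higher rate every time. Pooled: 59.7% vs 38.0% — the apprenticeship track has the higher rate overall. The two comparisons disagree.

yes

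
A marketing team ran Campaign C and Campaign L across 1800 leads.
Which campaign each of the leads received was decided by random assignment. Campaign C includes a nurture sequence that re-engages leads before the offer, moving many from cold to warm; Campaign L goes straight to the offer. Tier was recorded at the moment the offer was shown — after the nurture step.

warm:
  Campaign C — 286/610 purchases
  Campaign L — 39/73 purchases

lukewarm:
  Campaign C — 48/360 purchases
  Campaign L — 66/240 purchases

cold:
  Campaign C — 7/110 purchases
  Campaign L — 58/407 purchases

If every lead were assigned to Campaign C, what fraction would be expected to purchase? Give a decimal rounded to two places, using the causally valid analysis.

0.32

Campaign L is higher inside every engagement tier stratum but Campaign C is higher in aggregate. Whether to stratify depends on how engagement tier relates to the campaign.
Because the campaign influences engagement tier, engagement tier is a post-treatment mediator, not a confounder. Stratifying on it would bias the estimate; the causal effect is the crude pooled difference.
So P(outcome | do(Campaign C)) is just the pooled rate for Campaign C: 341/1080 = 0.316.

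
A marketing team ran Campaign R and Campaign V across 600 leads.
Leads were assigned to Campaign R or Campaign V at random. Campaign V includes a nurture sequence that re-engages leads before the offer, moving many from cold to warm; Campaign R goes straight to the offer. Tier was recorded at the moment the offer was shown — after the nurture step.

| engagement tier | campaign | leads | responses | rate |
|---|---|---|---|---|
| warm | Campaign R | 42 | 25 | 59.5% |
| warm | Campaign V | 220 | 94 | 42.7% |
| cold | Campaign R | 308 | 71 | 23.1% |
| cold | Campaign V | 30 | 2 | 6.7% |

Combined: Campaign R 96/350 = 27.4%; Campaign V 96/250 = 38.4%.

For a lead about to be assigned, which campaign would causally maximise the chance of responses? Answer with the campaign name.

Campaign V

The engagement tier-specific comparison favours Campaign R throughout, but the pooled figures favour Campaign V. The question is whether to condition on engagement tier.
Engagement tier is recorded after the campaign and is itself shifted by it — it sits on the causal path from campaign to outcome. Conditioning on a mediator would strip out part of the effect we want; the pooled comparison gives the total causal effect.
Pooled: Campaign R 27.4% vs Campaign V 38.4%; Campaign V is higher overall.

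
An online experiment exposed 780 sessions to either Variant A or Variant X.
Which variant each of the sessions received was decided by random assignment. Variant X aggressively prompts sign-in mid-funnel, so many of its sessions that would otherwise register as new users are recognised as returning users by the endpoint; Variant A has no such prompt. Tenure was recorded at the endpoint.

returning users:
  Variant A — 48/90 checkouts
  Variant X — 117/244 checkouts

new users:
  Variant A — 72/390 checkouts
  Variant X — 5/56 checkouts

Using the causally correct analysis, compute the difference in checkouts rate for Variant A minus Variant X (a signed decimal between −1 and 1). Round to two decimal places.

-0.16

The user tenure-specific comparison favours Variant A throughout, but the pooled figures favour Variant X. The question is whether to condition on user tenure.
Stratifying would compare variants among sessions the variants themselves sorted into user tenure groups — a form of selection on an intermediate. The unconditioned pooled rates give the total causal effect.
The causal difference is the pooled difference: 0.250 − 0.407 = -0.157.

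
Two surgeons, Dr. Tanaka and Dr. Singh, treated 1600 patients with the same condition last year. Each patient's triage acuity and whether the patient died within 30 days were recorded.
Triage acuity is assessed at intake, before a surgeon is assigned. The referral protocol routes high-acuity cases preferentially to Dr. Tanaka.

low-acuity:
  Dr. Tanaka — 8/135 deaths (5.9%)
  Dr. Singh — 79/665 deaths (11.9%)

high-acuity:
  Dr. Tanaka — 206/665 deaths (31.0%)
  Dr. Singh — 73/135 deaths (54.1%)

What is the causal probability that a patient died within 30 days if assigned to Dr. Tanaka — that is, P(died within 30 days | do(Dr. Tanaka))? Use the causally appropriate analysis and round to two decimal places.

0.18

Triage acuity is set before the surgeon has any effect — it is not caused by the surgeon — and it independently drives the outcome. That makes it a confounder, so the causal comparison is within triage acuity levels.
Standardising Dr. Tanaka to the population triage acuity mix: 0.500·8/135 + 0.500·206/665 = 0.185.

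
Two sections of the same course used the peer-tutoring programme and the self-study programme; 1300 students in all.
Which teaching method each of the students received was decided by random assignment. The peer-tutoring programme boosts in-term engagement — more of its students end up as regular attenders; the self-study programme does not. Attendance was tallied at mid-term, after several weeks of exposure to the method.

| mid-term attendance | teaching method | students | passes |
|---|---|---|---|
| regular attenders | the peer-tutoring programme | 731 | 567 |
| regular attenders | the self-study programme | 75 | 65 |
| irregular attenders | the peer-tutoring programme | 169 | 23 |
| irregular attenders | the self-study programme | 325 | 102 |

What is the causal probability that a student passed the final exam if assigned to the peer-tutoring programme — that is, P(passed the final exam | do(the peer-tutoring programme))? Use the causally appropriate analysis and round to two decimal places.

0.66

the self-study programme is higher inside every mid-term attendance stratum but the peer-tutoring programme is higher in aggregate. Whether to stratify depends on how mid-term attendance relates to the teaching method.
Stratifying would compare teaching methods among students the teaching methods themselves sorted into mid-term attendance groups — a form of selection on an intermediate. The unconditioned pooled rates give the total causal effect.
So P(outcome | do(the peer-tutoring programme)) is just the pooled rate for the peer-tutoring programme: 590/900 = 0.656.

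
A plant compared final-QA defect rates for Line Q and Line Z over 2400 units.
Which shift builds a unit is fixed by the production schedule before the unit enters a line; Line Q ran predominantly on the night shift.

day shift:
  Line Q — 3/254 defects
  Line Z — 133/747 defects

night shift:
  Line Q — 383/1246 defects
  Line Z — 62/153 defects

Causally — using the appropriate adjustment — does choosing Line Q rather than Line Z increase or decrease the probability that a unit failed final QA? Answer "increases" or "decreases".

The shift-specific comparison favours Line Q throughout, but the pooled figures favour Line Z. The question is whether to condition on shift.
Here shift is a common cause — it drives both which line a case falls under and the outcome. The crude comparison mixes populations; the stratum-specific rates are the causally relevant ones.
Within each level — day shift: 1.2% vs 17.8%; night shift: 30.7% vs 40.5% — Line Q is lower every time.

decreases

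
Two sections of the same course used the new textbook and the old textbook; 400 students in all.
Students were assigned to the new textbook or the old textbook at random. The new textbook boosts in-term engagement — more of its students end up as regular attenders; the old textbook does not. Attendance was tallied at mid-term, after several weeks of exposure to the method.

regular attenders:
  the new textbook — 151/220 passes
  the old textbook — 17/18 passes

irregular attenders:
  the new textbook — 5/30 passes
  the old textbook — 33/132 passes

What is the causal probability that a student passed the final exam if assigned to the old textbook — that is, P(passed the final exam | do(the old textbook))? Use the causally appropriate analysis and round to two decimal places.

0.33

The mid-term attendance-specific comparison favours the old textbook throughout, but the pooled figures favour the new textbook. The question is whether to condition on mid-term attendance.
Mid-term attendance here is a post-treatment variable shaped by the teaching method; conditioning on it would introduce bias rather than remove it. The overall comparison is the causal one.
So P(outcome | do(the old textbook)) is just the pooled rate for the old textbook: 50/150 = 0.333.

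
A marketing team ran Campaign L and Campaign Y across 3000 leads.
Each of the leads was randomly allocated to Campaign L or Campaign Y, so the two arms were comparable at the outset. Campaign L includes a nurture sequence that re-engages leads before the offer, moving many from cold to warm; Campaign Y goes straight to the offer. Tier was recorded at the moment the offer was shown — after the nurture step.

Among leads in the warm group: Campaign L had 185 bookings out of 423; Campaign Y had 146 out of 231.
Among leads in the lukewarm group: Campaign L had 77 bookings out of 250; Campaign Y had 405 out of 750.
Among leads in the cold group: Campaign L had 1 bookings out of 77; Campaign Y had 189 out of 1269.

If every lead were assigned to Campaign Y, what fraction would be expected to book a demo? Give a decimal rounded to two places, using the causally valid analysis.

Within every engagement tier level Campaign Y has the higher rate, yet pooled Campaign L does — Simpson's reversal.
Stratifying would compare campaigns among leads the campaigns themselves sorted into engagement tier groups — a form of selection on an intermediate. The unconditioned pooled rates give the total causal effect.
So P(outcome | do(Campaign Y)) is just the pooled rate for Campaign Y: 740/2250 = 0.329.

0.33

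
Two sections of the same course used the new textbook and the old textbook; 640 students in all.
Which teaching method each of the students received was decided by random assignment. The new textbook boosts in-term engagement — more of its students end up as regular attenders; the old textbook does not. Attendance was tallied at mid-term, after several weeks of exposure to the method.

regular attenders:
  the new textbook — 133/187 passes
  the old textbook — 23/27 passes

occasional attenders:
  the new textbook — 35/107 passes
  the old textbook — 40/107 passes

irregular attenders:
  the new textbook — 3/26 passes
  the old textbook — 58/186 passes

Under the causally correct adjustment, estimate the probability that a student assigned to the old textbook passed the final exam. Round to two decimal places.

Mid-term attendance lies on the pathway teaching method → mid-term attendance → outcome, so adjusting for it blocks the indirect effect. For the total causal effect of teaching method, use the unadjusted pooled rates.
So P(outcome | do(the old textbook)) is just the pooled rate for the old textbook: 121/320 = 0.378.

0.38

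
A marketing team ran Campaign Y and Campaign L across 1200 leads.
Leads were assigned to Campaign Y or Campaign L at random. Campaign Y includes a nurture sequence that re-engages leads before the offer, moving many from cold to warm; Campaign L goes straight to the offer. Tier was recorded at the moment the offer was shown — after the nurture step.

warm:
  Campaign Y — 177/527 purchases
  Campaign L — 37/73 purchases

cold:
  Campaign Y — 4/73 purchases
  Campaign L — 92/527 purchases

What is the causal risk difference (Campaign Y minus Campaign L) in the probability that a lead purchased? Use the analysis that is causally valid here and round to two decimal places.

+0.09

Campaign L is higher inside every engagement tier stratum but Campaign Y is higher in aggregate. Whether to stratify depends on how engagement tier relates to the campaign.
The distribution of engagement tier is itself part of what the campaign does — it is an intermediate outcome. Holding it fixed would remove that part of the effect; the total effect is the pooled difference.
The causal difference is the pooled difference: 0.302 − 0.215 = +0.087.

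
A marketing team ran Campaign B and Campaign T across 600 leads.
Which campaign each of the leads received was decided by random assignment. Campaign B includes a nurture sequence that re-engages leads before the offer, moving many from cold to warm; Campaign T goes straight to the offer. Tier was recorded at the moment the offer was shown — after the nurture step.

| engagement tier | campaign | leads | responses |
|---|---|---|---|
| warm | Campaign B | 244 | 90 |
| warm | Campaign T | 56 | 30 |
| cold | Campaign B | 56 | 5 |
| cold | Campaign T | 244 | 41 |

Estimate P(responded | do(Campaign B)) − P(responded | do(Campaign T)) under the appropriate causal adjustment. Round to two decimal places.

Engagement tier here is a post-treatment variable shaped by the campaign; conditioning on it would introduce bias rather than remove it. The overall comparison is the causal one.
The causal difference is the pooled difference: 0.317 − 0.237 = +0.080.

+0.08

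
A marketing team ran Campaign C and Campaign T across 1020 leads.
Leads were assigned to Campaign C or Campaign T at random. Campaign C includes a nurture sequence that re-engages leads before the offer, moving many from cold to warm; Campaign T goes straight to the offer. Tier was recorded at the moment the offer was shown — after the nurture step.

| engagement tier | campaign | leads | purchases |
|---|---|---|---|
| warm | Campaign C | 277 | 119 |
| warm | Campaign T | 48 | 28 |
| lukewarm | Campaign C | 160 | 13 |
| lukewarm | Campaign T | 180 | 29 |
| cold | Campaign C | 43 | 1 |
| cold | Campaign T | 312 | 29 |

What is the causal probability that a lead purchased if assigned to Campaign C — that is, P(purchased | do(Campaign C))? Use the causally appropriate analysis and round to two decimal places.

The engagement tier-specific comparison favours Campaign T throughout, but the pooled figures favour Campaign C. The question is whether to condition on engagement tier.
Engagement tier lies on the pathway campaign → engagement tier → outcome, so adjusting for it blocks the indirect effect. For the total causal effect of campaign, use the unadjusted pooled rates.
So P(outcome | do(Campaign C)) is just the pooled rate for Campaign C: 133/480 = 0.277.

0.28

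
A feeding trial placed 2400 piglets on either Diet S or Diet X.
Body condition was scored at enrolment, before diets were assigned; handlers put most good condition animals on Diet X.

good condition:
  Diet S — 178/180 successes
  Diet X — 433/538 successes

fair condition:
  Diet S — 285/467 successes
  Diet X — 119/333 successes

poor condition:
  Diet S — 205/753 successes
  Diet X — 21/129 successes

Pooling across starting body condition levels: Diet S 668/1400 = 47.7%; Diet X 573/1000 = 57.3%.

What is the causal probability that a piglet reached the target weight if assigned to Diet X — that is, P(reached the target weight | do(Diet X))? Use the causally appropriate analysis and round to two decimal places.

0.42

Starting body condition satisfies the back-door criterion: it is not a descendant of the diet, and it blocks the spurious path from diet to outcome. Adjusting for it (i.e., using the within-starting body condition rates) gives the causal effect.
Standardising Diet X to the population starting body condition mix: 0.299·433/538 + 0.333·119/333 + 0.367·21/129 = 0.420.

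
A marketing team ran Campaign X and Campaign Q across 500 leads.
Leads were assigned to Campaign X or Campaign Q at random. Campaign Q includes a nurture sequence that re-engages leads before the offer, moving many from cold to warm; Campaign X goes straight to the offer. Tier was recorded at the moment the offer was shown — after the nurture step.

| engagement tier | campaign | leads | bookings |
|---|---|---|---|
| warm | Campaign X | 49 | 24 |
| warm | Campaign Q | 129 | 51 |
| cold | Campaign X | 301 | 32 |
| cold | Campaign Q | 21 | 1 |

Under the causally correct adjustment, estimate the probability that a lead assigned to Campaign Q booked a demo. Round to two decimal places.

The engagement tier-specific comparison favours Campaign X throughout, but the pooled figures favour Campaign Q. The question is whether to condition on engagement tier.
Stratifying would compare campaigns among leads the campaigns themselves sorted into engagement tier groups — a form of selection on an intermediate. The unconditioned pooled rates give the total causal effect.
So P(outcome | do(Campaign Q)) is just the pooled rate for Campaign Q: 52/150 = 0.347.

0.35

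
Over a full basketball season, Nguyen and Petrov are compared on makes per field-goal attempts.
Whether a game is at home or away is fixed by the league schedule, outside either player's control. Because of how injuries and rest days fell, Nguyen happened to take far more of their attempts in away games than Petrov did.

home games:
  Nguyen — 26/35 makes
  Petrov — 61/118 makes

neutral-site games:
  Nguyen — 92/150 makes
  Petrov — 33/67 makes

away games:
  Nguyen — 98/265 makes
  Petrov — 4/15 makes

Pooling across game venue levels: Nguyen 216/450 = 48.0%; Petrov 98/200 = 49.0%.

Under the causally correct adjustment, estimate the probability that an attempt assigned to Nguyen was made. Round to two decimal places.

0.54

Game venue satisfies the back-door criterion: it is not a descendant of the player, and it blocks the spurious path from player to outcome. Adjusting for it (i.e., using the within-game venue rates) gives the causal effect.
Standardising Nguyen to the population game venue mix: 0.235·26/35 + 0.334·92/150 + 0.431·98/265 = 0.539.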